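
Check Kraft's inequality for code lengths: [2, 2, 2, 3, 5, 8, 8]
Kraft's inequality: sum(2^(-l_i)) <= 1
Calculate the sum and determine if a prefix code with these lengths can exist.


Sum = 2^(-2) + 2^(-2) + 2^(-2) + 2^(-3) + 2^(-5) + 2^(-8) + 2^(-8)
    = 0.25 + 0.25 + 0.25 + 0.125 + 0.03125 + 0.00390625 + 0.00390625
    = 234/256 = 0.9140625
Since 0.9140625 <= 1, Kraft's inequality IS satisfied.
A prefix code with these lengths CAN exist.

Kraft sum = 0.9140625. Satisfied.


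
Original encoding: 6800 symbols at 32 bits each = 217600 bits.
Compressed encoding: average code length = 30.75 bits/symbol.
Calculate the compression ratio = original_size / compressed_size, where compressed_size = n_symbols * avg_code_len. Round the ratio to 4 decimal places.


original_size = n_symbols * orig_bits = 6800 * 32 = 217600 bits
compressed_size = n_symbols * avg_code_len = 6800 * 30.75 = 209100.0 bits
ratio = original_size / compressed_size = 217600 / 209100.0 = 1.0407

Compression ratio = 1.0407


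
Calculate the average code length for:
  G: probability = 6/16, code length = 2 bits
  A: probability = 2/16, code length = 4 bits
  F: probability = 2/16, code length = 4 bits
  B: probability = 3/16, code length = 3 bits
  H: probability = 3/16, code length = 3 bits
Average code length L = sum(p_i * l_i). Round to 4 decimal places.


Weighted contributions p_i * l_i:
  G: (6/16) * 2 = 12/16
  A: (2/16) * 4 = 8/16
  F: (2/16) * 4 = 8/16
  B: (3/16) * 3 = 9/16
  H: (3/16) * 3 = 9/16
Sum = (12 + 8 + 8 + 9 + 9)/16 = 46/16

L = 46/16 = 2.8750 bits/symbol


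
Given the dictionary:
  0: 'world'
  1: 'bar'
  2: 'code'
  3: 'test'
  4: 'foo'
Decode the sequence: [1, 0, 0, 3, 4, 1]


Look up each index in the dictionary:
  1 -> 'bar'
  0 -> 'world'
  0 -> 'world'
  3 -> 'test'
  4 -> 'foo'
  1 -> 'bar'

Decoded: "bar world world test foo bar"


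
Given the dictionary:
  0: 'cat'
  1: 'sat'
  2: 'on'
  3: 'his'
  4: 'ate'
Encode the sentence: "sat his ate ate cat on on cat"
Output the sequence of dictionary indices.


Look up each word in the dictionary:
  'sat' -> 1
  'his' -> 3
  'ate' -> 4
  'ate' -> 4
  'cat' -> 0
  'on' -> 2
  'on' -> 2
  'cat' -> 0

Encoded: [1, 3, 4, 4, 0, 2, 2, 0]


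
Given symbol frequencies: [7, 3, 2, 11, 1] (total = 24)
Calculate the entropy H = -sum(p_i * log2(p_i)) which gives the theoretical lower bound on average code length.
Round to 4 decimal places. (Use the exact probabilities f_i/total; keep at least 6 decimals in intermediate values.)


Per-symbol terms -p_i * log2(p_i) with p_i = f_i/24:
  p = 7/24 = 0.291667: log2(p) = -1.777608, -p*log2(p) = 0.518469
  p = 3/24 = 0.125000: log2(p) = -3.000000, -p*log2(p) = 0.375000
  p = 2/24 = 0.083333: log2(p) = -3.584963, -p*log2(p) = 0.298747
  p = 11/24 = 0.458333: log2(p) = -1.125531, -p*log2(p) = 0.515868
  p = 1/24 = 0.041667: log2(p) = -4.584963, -p*log2(p) = 0.191040
H = 0.518469 + 0.375000 + 0.298747 + 0.515868 + 0.191040 = 1.899124

H = 1.8991 bits/symbol


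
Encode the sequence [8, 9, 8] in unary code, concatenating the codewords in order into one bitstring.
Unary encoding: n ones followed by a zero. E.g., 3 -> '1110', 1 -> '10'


Encode each number as n ones followed by a terminating 0:
  8 -> 111111110 (9 bits)
  9 -> 1111111110 (10 bits)
  8 -> 111111110 (9 bits)
Total length = 9 + 10 + 9 = 28 bits.

Unary([8, 9, 8]) = 1111111101111111110111111110 (28 bits)


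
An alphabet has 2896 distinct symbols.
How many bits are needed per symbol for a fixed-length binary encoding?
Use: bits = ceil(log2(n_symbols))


log2(2896) = 11.4998
Bracket: 2^11 = 2048 < 2896 <= 2^12 = 4096
So ceil(log2(2896)) = 12

bits = ceil(log2(2896)) = ceil(11.4998) = 12 bits


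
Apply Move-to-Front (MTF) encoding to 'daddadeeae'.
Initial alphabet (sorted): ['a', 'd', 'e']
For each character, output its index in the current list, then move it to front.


MTF encoding:
'd': index 1 in ['a', 'd', 'e'] -> ['d', 'a', 'e']
'a': index 1 in ['d', 'a', 'e'] -> ['a', 'd', 'e']
'd': index 1 in ['a', 'd', 'e'] -> ['d', 'a', 'e']
'd': index 0 in ['d', 'a', 'e'] -> ['d', 'a', 'e']
'a': index 1 in ['d', 'a', 'e'] -> ['a', 'd', 'e']
'd': index 1 in ['a', 'd', 'e'] -> ['d', 'a', 'e']
'e': index 2 in ['d', 'a', 'e'] -> ['e', 'd', 'a']
'e': index 0 in ['e', 'd', 'a'] -> ['e', 'd', 'a']
'a': index 2 in ['e', 'd', 'a'] -> ['a', 'e', 'd']
'e': index 1 in ['a', 'e', 'd'] -> ['e', 'a', 'd']


Output: [1, 1, 1, 0, 1, 1, 2, 0, 2, 1]


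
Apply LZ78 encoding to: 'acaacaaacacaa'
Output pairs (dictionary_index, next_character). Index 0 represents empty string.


LZ78 encoding steps:
Dictionary: {0: ''}
Step 1: w='' (idx 0), next='a' -> output (0, 'a'), add 'a' as idx 1
Step 2: w='' (idx 0), next='c' -> output (0, 'c'), add 'c' as idx 2
Step 3: w='a' (idx 1), next='a' -> output (1, 'a'), add 'aa' as idx 3
Step 4: w='c' (idx 2), next='a' -> output (2, 'a'), add 'ca' as idx 4
Step 5: w='aa' (idx 3), next='c' -> output (3, 'c'), add 'aac' as idx 5
Step 6: w='a' (idx 1), next='c' -> output (1, 'c'), add 'ac' as idx 6
Step 7: w='aa' (idx 3), end of input -> output (3, '')


Encoded: [(0, 'a'), (0, 'c'), (1, 'a'), (2, 'a'), (3, 'c'), (1, 'c'), (3, '')]


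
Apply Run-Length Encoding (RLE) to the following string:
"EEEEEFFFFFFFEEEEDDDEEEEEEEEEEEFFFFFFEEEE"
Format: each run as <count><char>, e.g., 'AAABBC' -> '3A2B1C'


Scanning runs left to right:
  i=0: run of 'E' x 5 -> '5E'
  i=5: run of 'F' x 7 -> '7F'
  i=12: run of 'E' x 4 -> '4E'
  i=16: run of 'D' x 3 -> '3D'
  i=19: run of 'E' x 11 -> '11E'
  i=30: run of 'F' x 6 -> '6F'
  i=36: run of 'E' x 4 -> '4E'

RLE = 5E7F4E3D11E6F4E


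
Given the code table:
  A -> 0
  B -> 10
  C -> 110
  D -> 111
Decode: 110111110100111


Decoding:
110 -> C
111 -> D
110 -> C
10 -> B
0 -> A
111 -> D


Result: CDCBAD


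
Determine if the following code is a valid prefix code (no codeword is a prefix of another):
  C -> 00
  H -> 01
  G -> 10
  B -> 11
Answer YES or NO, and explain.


Checking each pair (does one codeword prefix another?):
  C='00' vs H='01': no prefix
  C='00' vs G='10': no prefix
  C='00' vs B='11': no prefix
  H='01' vs C='00': no prefix
  H='01' vs G='10': no prefix
  H='01' vs B='11': no prefix
  G='10' vs C='00': no prefix
  G='10' vs H='01': no prefix
  G='10' vs B='11': no prefix
  B='11' vs C='00': no prefix
  B='11' vs H='01': no prefix
  B='11' vs G='10': no prefix
No violation found over all pairs.

YES -- this is a valid prefix code. No codeword is a prefix of any other codeword.


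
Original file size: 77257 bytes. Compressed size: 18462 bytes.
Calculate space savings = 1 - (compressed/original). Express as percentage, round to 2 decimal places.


ratio = compressed/original = 18462/77257 = 0.238969
savings = 1 - ratio = 1 - 0.238969 = 0.761031
as a percentage: 0.761031 * 100 = 76.1%

Space savings = 1 - 18462/77257 = 76.1%


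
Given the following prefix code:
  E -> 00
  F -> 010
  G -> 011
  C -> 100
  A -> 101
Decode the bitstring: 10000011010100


Decoding step by step:
Bits 100 -> C
Bits 00 -> E
Bits 011 -> G
Bits 010 -> F
Bits 100 -> C


Decoded message: CEGFC


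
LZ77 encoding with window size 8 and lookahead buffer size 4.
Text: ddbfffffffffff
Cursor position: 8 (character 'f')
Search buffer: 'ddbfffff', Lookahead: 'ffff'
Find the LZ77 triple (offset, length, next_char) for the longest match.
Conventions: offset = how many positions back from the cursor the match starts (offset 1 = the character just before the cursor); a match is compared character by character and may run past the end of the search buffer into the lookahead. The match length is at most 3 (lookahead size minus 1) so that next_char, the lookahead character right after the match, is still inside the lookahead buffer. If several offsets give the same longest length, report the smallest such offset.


Try each offset into the search buffer:
  offset=1 (pos 7, char 'f'): match length 3
  offset=2 (pos 6, char 'f'): match length 3
  offset=3 (pos 5, char 'f'): match length 3
  offset=4 (pos 4, char 'f'): match length 3
  offset=5 (pos 3, char 'f'): match length 3
  offset=6 (pos 2, char 'b'): match length 0
  offset=7 (pos 1, char 'd'): match length 0
  offset=8 (pos 0, char 'd'): match length 0
Longest match has length 3, found at offsets 1, 2, 3, 4, 5; take the smallest, offset 1.
next_char = character at position 8 + 3 = 11 -> 'f'

Best match: offset=1, length=3 (matching 'fff' starting at position 7)
LZ77 triple: (1, 3, 'f')


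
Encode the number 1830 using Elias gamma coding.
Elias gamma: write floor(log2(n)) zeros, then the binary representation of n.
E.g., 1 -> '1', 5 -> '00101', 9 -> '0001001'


num_bits = floor(log2(1830)) + 1 = 11
leading_zeros = num_bits - 1 = 10
binary(1830) = 11100100110

Elias gamma(1830) = '0000000000' + '11100100110' = 000000000011100100110 (21 bits)


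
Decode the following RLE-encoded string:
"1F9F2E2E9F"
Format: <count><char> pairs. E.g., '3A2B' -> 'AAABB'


Expanding each <count><char> pair:
  1F -> 'F'
  9F -> 'FFFFFFFFF'
  2E -> 'EE'
  2E -> 'EE'
  9F -> 'FFFFFFFFF'

Decoded = FFFFFFFFFFEEEEFFFFFFFFF


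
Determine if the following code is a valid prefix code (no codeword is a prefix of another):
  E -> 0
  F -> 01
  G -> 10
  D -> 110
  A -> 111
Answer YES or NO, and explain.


Checking each pair (does one codeword prefix another?):
  E='0' vs F='01': prefix -- VIOLATION

NO -- this is NOT a valid prefix code. E (0) is a prefix of F (01).


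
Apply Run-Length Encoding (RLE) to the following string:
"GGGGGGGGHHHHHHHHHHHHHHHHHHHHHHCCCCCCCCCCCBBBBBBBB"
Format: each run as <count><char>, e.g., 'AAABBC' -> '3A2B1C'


Scanning runs left to right:
  i=0: run of 'G' x 8 -> '8G'
  i=8: run of 'H' x 22 -> '22H'
  i=30: run of 'C' x 11 -> '11C'
  i=41: run of 'B' x 8 -> '8B'

RLE = 8G22H11C8B


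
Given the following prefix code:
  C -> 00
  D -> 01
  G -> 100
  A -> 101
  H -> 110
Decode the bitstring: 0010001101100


Decoding step by step:
Bits 00 -> C
Bits 100 -> G
Bits 01 -> D
Bits 101 -> A
Bits 100 -> G


Decoded message: CGDAG


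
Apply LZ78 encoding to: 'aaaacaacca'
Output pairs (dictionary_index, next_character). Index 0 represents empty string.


LZ78 encoding steps:
Dictionary: {0: ''}
Step 1: w='' (idx 0), next='a' -> output (0, 'a'), add 'a' as idx 1
Step 2: w='a' (idx 1), next='a' -> output (1, 'a'), add 'aa' as idx 2
Step 3: w='a' (idx 1), next='c' -> output (1, 'c'), add 'ac' as idx 3
Step 4: w='aa' (idx 2), next='c' -> output (2, 'c'), add 'aac' as idx 4
Step 5: w='' (idx 0), next='c' -> output (0, 'c'), add 'c' as idx 5
Step 6: w='a' (idx 1), end of input -> output (1, '')


Encoded: [(0, 'a'), (1, 'a'), (1, 'c'), (2, 'c'), (0, 'c'), (1, '')]


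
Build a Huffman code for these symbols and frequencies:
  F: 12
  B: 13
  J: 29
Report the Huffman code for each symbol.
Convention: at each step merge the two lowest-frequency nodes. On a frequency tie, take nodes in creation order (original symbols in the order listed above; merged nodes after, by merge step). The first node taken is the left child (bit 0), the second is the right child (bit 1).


Huffman tree construction:
Step 1: Merge F(12) + B(13) = 25
Step 2: Merge (F+B)(25) + J(29) = 54
Read each symbol's code off the tree from the root (left child = 0, right child = 1).

Codes:
  F: 00 (length 2)
  B: 01 (length 2)
  J: 1 (length 1)
Average code length: 79/54 = 1.4630 bits/symbol


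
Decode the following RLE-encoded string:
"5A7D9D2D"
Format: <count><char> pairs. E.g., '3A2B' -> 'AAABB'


Expanding each <count><char> pair:
  5A -> 'AAAAA'
  7D -> 'DDDDDDD'
  9D -> 'DDDDDDDDD'
  2D -> 'DD'

Decoded = AAAAADDDDDDDDDDDDDDDDDD


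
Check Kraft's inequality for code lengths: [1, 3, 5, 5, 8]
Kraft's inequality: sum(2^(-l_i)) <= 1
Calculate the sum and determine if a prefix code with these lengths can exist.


Sum = 2^(-1) + 2^(-3) + 2^(-5) + 2^(-5) + 2^(-8)
    = 0.5 + 0.125 + 0.03125 + 0.03125 + 0.00390625
    = 177/256 = 0.69140625
Since 0.69140625 <= 1, Kraft's inequality IS satisfied.
A prefix code with these lengths CAN exist.

Kraft sum = 0.69140625. Satisfied.


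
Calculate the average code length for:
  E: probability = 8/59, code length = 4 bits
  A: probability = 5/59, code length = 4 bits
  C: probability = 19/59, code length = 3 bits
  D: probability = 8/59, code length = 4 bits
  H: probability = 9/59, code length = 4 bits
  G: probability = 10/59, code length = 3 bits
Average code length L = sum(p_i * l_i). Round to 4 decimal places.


Weighted contributions p_i * l_i:
  E: (8/59) * 4 = 32/59
  A: (5/59) * 4 = 20/59
  C: (19/59) * 3 = 57/59
  D: (8/59) * 4 = 32/59
  H: (9/59) * 4 = 36/59
  G: (10/59) * 3 = 30/59
Sum = (32 + 20 + 57 + 32 + 36 + 30)/59 = 207/59

L = 207/59 = 3.5085 bits/symbol


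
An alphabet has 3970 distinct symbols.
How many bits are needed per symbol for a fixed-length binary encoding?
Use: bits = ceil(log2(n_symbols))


log2(3970) = 11.9549
Bracket: 2^11 = 2048 < 3970 <= 2^12 = 4096
So ceil(log2(3970)) = 12

bits = ceil(log2(3970)) = ceil(11.9549) = 12 bits


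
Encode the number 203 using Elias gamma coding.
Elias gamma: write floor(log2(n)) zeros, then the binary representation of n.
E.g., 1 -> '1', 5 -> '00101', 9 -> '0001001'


num_bits = floor(log2(203)) + 1 = 8
leading_zeros = num_bits - 1 = 7
binary(203) = 11001011

Elias gamma(203) = '0000000' + '11001011' = 000000011001011 (15 bits)


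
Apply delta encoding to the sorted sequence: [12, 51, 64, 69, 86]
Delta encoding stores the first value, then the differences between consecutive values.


First value: 12
Deltas:
  51 - 12 = 39
  64 - 51 = 13
  69 - 64 = 5
  86 - 69 = 17


Delta encoded: [12, 39, 13, 5, 17]


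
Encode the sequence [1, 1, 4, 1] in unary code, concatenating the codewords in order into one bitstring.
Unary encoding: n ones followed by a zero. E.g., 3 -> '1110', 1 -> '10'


Encode each number as n ones followed by a terminating 0:
  1 -> 10 (2 bits)
  1 -> 10 (2 bits)
  4 -> 11110 (5 bits)
  1 -> 10 (2 bits)
Total length = 2 + 2 + 5 + 2 = 11 bits.

Unary([1, 1, 4, 1]) = 10101111010 (11 bits)


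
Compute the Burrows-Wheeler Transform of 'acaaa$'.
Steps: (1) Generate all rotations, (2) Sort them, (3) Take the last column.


Rotations (sorted):
  0: $acaaa -> last char: a
  1: a$acaa -> last char: a
  2: aa$aca -> last char: a
  3: aaa$ac -> last char: c
  4: acaaa$ -> last char: $
  5: caaa$a -> last char: a


BWT = aaac$a


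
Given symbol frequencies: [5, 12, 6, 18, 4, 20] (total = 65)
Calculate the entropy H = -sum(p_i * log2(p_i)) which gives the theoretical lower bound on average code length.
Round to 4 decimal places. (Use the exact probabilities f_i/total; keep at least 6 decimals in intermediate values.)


Per-symbol terms -p_i * log2(p_i) with p_i = f_i/65:
  p = 5/65 = 0.076923: log2(p) = -3.700440, -p*log2(p) = 0.284649
  p = 12/65 = 0.184615: log2(p) = -2.437405, -p*log2(p) = 0.449983
  p = 6/65 = 0.092308: log2(p) = -3.437405, -p*log2(p) = 0.317299
  p = 18/65 = 0.276923: log2(p) = -1.852443, -p*log2(p) = 0.512984
  p = 4/65 = 0.061538: log2(p) = -4.022368, -p*log2(p) = 0.247530
  p = 20/65 = 0.307692: log2(p) = -1.700440, -p*log2(p) = 0.523212
H = 0.284649 + 0.449983 + 0.317299 + 0.512984 + 0.247530 + 0.523212 = 2.335657

H = 2.3357 bits/symbol


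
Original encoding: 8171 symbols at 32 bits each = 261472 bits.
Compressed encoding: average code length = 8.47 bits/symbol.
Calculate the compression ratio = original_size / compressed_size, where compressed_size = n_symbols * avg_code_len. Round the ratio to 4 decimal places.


original_size = n_symbols * orig_bits = 8171 * 32 = 261472 bits
compressed_size = n_symbols * avg_code_len = 8171 * 8.47 = 69208.37 bits
ratio = original_size / compressed_size = 261472 / 69208.37 = 3.778

Compression ratio = 3.778


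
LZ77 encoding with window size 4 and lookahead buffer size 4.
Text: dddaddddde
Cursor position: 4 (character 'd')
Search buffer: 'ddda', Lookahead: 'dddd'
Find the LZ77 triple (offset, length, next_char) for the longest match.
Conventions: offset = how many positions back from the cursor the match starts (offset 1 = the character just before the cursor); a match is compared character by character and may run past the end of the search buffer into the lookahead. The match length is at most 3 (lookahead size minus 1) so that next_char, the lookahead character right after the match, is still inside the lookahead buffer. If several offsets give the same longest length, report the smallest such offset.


Try each offset into the search buffer:
  offset=1 (pos 3, char 'a'): match length 0
  offset=2 (pos 2, char 'd'): match length 1
  offset=3 (pos 1, char 'd'): match length 2
  offset=4 (pos 0, char 'd'): match length 3
Longest match has length 3 at offset 4.
next_char = character at position 4 + 3 = 7 -> 'd'

Best match: offset=4, length=3 (matching 'ddd' starting at position 0)
LZ77 triple: (4, 3, 'd')


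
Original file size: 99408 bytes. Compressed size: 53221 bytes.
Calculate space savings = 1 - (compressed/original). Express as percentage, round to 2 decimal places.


ratio = compressed/original = 53221/99408 = 0.535379
savings = 1 - ratio = 1 - 0.535379 = 0.464621
as a percentage: 0.464621 * 100 = 46.46%

Space savings = 1 - 53221/99408 = 46.46%


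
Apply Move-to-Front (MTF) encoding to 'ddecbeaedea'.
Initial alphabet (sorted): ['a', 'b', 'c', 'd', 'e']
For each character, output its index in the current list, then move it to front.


MTF encoding:
'd': index 3 in ['a', 'b', 'c', 'd', 'e'] -> ['d', 'a', 'b', 'c', 'e']
'd': index 0 in ['d', 'a', 'b', 'c', 'e'] -> ['d', 'a', 'b', 'c', 'e']
'e': index 4 in ['d', 'a', 'b', 'c', 'e'] -> ['e', 'd', 'a', 'b', 'c']
'c': index 4 in ['e', 'd', 'a', 'b', 'c'] -> ['c', 'e', 'd', 'a', 'b']
'b': index 4 in ['c', 'e', 'd', 'a', 'b'] -> ['b', 'c', 'e', 'd', 'a']
'e': index 2 in ['b', 'c', 'e', 'd', 'a'] -> ['e', 'b', 'c', 'd', 'a']
'a': index 4 in ['e', 'b', 'c', 'd', 'a'] -> ['a', 'e', 'b', 'c', 'd']
'e': index 1 in ['a', 'e', 'b', 'c', 'd'] -> ['e', 'a', 'b', 'c', 'd']
'd': index 4 in ['e', 'a', 'b', 'c', 'd'] -> ['d', 'e', 'a', 'b', 'c']
'e': index 1 in ['d', 'e', 'a', 'b', 'c'] -> ['e', 'd', 'a', 'b', 'c']
'a': index 2 in ['e', 'd', 'a', 'b', 'c'] -> ['a', 'e', 'd', 'b', 'c']


Output: [3, 0, 4, 4, 4, 2, 4, 1, 4, 1, 2]


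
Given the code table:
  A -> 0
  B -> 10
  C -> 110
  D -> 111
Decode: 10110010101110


Decoding:
10 -> B
110 -> C
0 -> A
10 -> B
10 -> B
111 -> D
0 -> A


Result: BCABBDA


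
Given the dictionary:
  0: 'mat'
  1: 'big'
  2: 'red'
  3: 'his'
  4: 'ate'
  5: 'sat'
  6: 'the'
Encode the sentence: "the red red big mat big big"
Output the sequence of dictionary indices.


Look up each word in the dictionary:
  'the' -> 6
  'red' -> 2
  'red' -> 2
  'big' -> 1
  'mat' -> 0
  'big' -> 1
  'big' -> 1

Encoded: [6, 2, 2, 1, 0, 1, 1]


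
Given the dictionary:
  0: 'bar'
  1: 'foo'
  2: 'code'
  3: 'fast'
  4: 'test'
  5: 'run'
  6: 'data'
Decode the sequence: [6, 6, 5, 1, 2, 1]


Look up each index in the dictionary:
  6 -> 'data'
  6 -> 'data'
  5 -> 'run'
  1 -> 'foo'
  2 -> 'code'
  1 -> 'foo'

Decoded: "data data run foo code foo"


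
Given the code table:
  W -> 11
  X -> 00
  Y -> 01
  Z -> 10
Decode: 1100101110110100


Decoding:
11 -> W
00 -> X
10 -> Z
11 -> W
10 -> Z
11 -> W
01 -> Y
00 -> X


Result: WXZWZWYX


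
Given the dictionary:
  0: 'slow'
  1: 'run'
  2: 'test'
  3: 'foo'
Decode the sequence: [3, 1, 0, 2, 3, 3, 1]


Look up each index in the dictionary:
  3 -> 'foo'
  1 -> 'run'
  0 -> 'slow'
  2 -> 'test'
  3 -> 'foo'
  3 -> 'foo'
  1 -> 'run'

Decoded: "foo run slow test foo foo run"


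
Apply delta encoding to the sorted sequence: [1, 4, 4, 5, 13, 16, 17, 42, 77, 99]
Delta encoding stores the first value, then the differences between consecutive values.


First value: 1
Deltas:
  4 - 1 = 3
  4 - 4 = 0
  5 - 4 = 1
  13 - 5 = 8
  16 - 13 = 3
  17 - 16 = 1
  42 - 17 = 25
  77 - 42 = 35
  99 - 77 = 22


Delta encoded: [1, 3, 0, 1, 8, 3, 1, 25, 35, 22]


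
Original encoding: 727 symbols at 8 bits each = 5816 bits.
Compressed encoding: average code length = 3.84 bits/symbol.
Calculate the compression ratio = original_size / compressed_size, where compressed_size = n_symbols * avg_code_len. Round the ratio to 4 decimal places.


original_size = n_symbols * orig_bits = 727 * 8 = 5816 bits
compressed_size = n_symbols * avg_code_len = 727 * 3.84 = 2791.68 bits
ratio = original_size / compressed_size = 5816 / 2791.68 = 2.0833

Compression ratio = 2.0833


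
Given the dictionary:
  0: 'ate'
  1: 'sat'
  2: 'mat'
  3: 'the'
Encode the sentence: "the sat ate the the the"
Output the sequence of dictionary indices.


Look up each word in the dictionary:
  'the' -> 3
  'sat' -> 1
  'ate' -> 0
  'the' -> 3
  'the' -> 3
  'the' -> 3

Encoded: [3, 1, 0, 3, 3, 3]


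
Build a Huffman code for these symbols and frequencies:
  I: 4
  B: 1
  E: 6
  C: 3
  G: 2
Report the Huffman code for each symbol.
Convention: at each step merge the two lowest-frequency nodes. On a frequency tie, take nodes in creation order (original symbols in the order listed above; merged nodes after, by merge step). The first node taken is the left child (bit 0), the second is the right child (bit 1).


Huffman tree construction:
Step 1: Merge B(1) + G(2) = 3
Step 2: Merge C(3) + (B+G)(3) = 6
Step 3: Merge I(4) + E(6) = 10
Step 4: Merge (C+(B+G))(6) + (I+E)(10) = 16
Read each symbol's code off the tree from the root (left child = 0, right child = 1).

Codes:
  I: 10 (length 2)
  B: 010 (length 3)
  E: 11 (length 2)
  C: 00 (length 2)
  G: 011 (length 3)
Average code length: 35/16 = 2.1875 bits/symbol


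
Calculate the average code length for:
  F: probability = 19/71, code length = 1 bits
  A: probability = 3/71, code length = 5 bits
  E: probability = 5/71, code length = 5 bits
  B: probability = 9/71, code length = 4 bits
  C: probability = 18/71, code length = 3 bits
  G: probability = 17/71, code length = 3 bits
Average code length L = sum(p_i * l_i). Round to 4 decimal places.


Weighted contributions p_i * l_i:
  F: (19/71) * 1 = 19/71
  A: (3/71) * 5 = 15/71
  E: (5/71) * 5 = 25/71
  B: (9/71) * 4 = 36/71
  C: (18/71) * 3 = 54/71
  G: (17/71) * 3 = 51/71
Sum = (19 + 15 + 25 + 36 + 54 + 51)/71 = 200/71

L = 200/71 = 2.8169 bits/symbol


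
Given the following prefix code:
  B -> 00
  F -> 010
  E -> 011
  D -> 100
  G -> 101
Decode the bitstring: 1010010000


Decoding step by step:
Bits 101 -> G
Bits 00 -> B
Bits 100 -> D
Bits 00 -> B


Decoded message: GBDB


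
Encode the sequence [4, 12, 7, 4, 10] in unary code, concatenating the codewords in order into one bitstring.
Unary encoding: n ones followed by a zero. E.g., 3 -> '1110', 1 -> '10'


Encode each number as n ones followed by a terminating 0:
  4 -> 11110 (5 bits)
  12 -> 1111111111110 (13 bits)
  7 -> 11111110 (8 bits)
  4 -> 11110 (5 bits)
  10 -> 11111111110 (11 bits)
Total length = 5 + 13 + 8 + 5 + 11 = 42 bits.

Unary([4, 12, 7, 4, 10]) = 111101111111111110111111101111011111111110 (42 bits)


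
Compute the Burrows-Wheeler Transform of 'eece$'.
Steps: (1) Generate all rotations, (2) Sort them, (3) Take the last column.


Rotations (sorted):
  0: $eece -> last char: e
  1: ce$ee -> last char: e
  2: e$eec -> last char: c
  3: ece$e -> last char: e
  4: eece$ -> last char: $


BWT = eece$


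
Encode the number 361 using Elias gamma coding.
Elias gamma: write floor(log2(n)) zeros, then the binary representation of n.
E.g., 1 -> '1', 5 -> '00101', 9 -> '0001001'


num_bits = floor(log2(361)) + 1 = 9
leading_zeros = num_bits - 1 = 8
binary(361) = 101101001

Elias gamma(361) = '00000000' + '101101001' = 00000000101101001 (17 bits)


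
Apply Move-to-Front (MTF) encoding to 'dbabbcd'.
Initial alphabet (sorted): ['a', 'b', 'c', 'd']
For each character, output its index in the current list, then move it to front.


MTF encoding:
'd': index 3 in ['a', 'b', 'c', 'd'] -> ['d', 'a', 'b', 'c']
'b': index 2 in ['d', 'a', 'b', 'c'] -> ['b', 'd', 'a', 'c']
'a': index 2 in ['b', 'd', 'a', 'c'] -> ['a', 'b', 'd', 'c']
'b': index 1 in ['a', 'b', 'd', 'c'] -> ['b', 'a', 'd', 'c']
'b': index 0 in ['b', 'a', 'd', 'c'] -> ['b', 'a', 'd', 'c']
'c': index 3 in ['b', 'a', 'd', 'c'] -> ['c', 'b', 'a', 'd']
'd': index 3 in ['c', 'b', 'a', 'd'] -> ['d', 'c', 'b', 'a']


Output: [3, 2, 2, 1, 0, 3, 3]


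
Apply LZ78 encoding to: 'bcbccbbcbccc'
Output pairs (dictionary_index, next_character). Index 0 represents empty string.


LZ78 encoding steps:
Dictionary: {0: ''}
Step 1: w='' (idx 0), next='b' -> output (0, 'b'), add 'b' as idx 1
Step 2: w='' (idx 0), next='c' -> output (0, 'c'), add 'c' as idx 2
Step 3: w='b' (idx 1), next='c' -> output (1, 'c'), add 'bc' as idx 3
Step 4: w='c' (idx 2), next='b' -> output (2, 'b'), add 'cb' as idx 4
Step 5: w='bc' (idx 3), next='b' -> output (3, 'b'), add 'bcb' as idx 5
Step 6: w='c' (idx 2), next='c' -> output (2, 'c'), add 'cc' as idx 6
Step 7: w='c' (idx 2), end of input -> output (2, '')


Encoded: [(0, 'b'), (0, 'c'), (1, 'c'), (2, 'b'), (3, 'b'), (2, 'c'), (2, '')]


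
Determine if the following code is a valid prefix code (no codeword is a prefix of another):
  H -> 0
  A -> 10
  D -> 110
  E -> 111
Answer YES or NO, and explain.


Checking each pair (does one codeword prefix another?):
  H='0' vs A='10': no prefix
  H='0' vs D='110': no prefix
  H='0' vs E='111': no prefix
  A='10' vs H='0': no prefix
  A='10' vs D='110': no prefix
  A='10' vs E='111': no prefix
  D='110' vs H='0': no prefix
  D='110' vs A='10': no prefix
  D='110' vs E='111': no prefix
  E='111' vs H='0': no prefix
  E='111' vs A='10': no prefix
  E='111' vs D='110': no prefix
No violation found over all pairs.

YES -- this is a valid prefix code. No codeword is a prefix of any other codeword.


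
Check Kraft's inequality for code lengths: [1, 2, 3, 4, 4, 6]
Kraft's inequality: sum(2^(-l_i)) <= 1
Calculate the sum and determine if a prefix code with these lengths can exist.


Sum = 2^(-1) + 2^(-2) + 2^(-3) + 2^(-4) + 2^(-4) + 2^(-6)
    = 0.5 + 0.25 + 0.125 + 0.0625 + 0.0625 + 0.015625
    = 65/64 = 1.015625
Since 1.015625 > 1, Kraft's inequality is NOT satisfied.
A prefix code with these lengths CANNOT exist.

Kraft sum = 1.015625. Not satisfied.


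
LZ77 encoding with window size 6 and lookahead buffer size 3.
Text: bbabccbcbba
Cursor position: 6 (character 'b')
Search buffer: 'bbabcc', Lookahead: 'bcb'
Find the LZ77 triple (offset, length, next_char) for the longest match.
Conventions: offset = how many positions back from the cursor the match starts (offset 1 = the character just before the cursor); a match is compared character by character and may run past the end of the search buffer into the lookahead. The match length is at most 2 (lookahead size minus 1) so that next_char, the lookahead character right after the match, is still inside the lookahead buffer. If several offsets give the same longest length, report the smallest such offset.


Try each offset into the search buffer:
  offset=1 (pos 5, char 'c'): match length 0
  offset=2 (pos 4, char 'c'): match length 0
  offset=3 (pos 3, char 'b'): match length 2
  offset=4 (pos 2, char 'a'): match length 0
  offset=5 (pos 1, char 'b'): match length 1
  offset=6 (pos 0, char 'b'): match length 1
Longest match has length 2 at offset 3.
next_char = character at position 6 + 2 = 8 -> 'b'

Best match: offset=3, length=2 (matching 'bc' starting at position 3)
LZ77 triple: (3, 2, 'b')


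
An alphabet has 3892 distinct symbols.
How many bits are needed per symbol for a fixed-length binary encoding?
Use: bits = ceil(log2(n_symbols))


log2(3892) = 11.9263
Bracket: 2^11 = 2048 < 3892 <= 2^12 = 4096
So ceil(log2(3892)) = 12

bits = ceil(log2(3892)) = ceil(11.9263) = 12 bits


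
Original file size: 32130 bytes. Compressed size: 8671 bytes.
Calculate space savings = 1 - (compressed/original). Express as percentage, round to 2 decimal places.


ratio = compressed/original = 8671/32130 = 0.269872
savings = 1 - ratio = 1 - 0.269872 = 0.730128
as a percentage: 0.730128 * 100 = 73.01%

Space savings = 1 - 8671/32130 = 73.01%


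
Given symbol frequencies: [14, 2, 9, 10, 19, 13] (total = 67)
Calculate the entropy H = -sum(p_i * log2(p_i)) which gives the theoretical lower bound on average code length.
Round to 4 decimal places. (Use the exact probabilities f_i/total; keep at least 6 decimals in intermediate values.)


Per-symbol terms -p_i * log2(p_i) with p_i = f_i/67:
  p = 14/67 = 0.208955: log2(p) = -2.258734, -p*log2(p) = 0.471974
  p = 2/67 = 0.029851: log2(p) = -5.066089, -p*log2(p) = 0.151227
  p = 9/67 = 0.134328: log2(p) = -2.896164, -p*log2(p) = 0.389037
  p = 10/67 = 0.149254: log2(p) = -2.744161, -p*log2(p) = 0.409576
  p = 19/67 = 0.283582: log2(p) = -1.818162, -p*log2(p) = 0.515598
  p = 13/67 = 0.194030: log2(p) = -2.365649, -p*log2(p) = 0.459007
H = 0.471974 + 0.151227 + 0.389037 + 0.409576 + 0.515598 + 0.459007 = 2.396419

H = 2.3964 bits/symbol


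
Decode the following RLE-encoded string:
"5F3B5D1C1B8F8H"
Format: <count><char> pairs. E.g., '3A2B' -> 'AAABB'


Expanding each <count><char> pair:
  5F -> 'FFFFF'
  3B -> 'BBB'
  5D -> 'DDDDD'
  1C -> 'C'
  1B -> 'B'
  8F -> 'FFFFFFFF'
  8H -> 'HHHHHHHH'

Decoded = FFFFFBBBDDDDDCBFFFFFFFFHHHHHHHH


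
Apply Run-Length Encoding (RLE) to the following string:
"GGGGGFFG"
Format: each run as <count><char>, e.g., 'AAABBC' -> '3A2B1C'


Scanning runs left to right:
  i=0: run of 'G' x 5 -> '5G'
  i=5: run of 'F' x 2 -> '2F'
  i=7: run of 'G' x 1 -> '1G'

RLE = 5G2F1G


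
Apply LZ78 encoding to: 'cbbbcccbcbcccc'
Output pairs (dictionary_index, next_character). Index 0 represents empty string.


LZ78 encoding steps:
Dictionary: {0: ''}
Step 1: w='' (idx 0), next='c' -> output (0, 'c'), add 'c' as idx 1
Step 2: w='' (idx 0), next='b' -> output (0, 'b'), add 'b' as idx 2
Step 3: w='b' (idx 2), next='b' -> output (2, 'b'), add 'bb' as idx 3
Step 4: w='c' (idx 1), next='c' -> output (1, 'c'), add 'cc' as idx 4
Step 5: w='c' (idx 1), next='b' -> output (1, 'b'), add 'cb' as idx 5
Step 6: w='cb' (idx 5), next='c' -> output (5, 'c'), add 'cbc' as idx 6
Step 7: w='cc' (idx 4), next='c' -> output (4, 'c'), add 'ccc' as idx 7


Encoded: [(0, 'c'), (0, 'b'), (2, 'b'), (1, 'c'), (1, 'b'), (5, 'c'), (4, 'c')]


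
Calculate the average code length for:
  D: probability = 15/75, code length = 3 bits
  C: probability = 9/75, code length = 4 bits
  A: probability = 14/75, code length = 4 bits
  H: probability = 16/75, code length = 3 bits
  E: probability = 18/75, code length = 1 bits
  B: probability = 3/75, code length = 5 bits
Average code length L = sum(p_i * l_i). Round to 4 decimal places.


Weighted contributions p_i * l_i:
  D: (15/75) * 3 = 45/75
  C: (9/75) * 4 = 36/75
  A: (14/75) * 4 = 56/75
  H: (16/75) * 3 = 48/75
  E: (18/75) * 1 = 18/75
  B: (3/75) * 5 = 15/75
Sum = (45 + 36 + 56 + 48 + 18 + 15)/75 = 218/75

L = 218/75 = 2.9067 bits/symbol


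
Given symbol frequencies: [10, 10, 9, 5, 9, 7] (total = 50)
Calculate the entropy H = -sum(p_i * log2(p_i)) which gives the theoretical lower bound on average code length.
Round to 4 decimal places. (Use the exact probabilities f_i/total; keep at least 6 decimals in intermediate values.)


Per-symbol terms -p_i * log2(p_i) with p_i = f_i/50:
  p = 10/50 = 0.200000: log2(p) = -2.321928, -p*log2(p) = 0.464386
  p = 10/50 = 0.200000: log2(p) = -2.321928, -p*log2(p) = 0.464386
  p = 9/50 = 0.180000: log2(p) = -2.473931, -p*log2(p) = 0.445308
  p = 5/50 = 0.100000: log2(p) = -3.321928, -p*log2(p) = 0.332193
  p = 9/50 = 0.180000: log2(p) = -2.473931, -p*log2(p) = 0.445308
  p = 7/50 = 0.140000: log2(p) = -2.836501, -p*log2(p) = 0.397110
H = 0.464386 + 0.464386 + 0.445308 + 0.332193 + 0.445308 + 0.397110 = 2.548691

H = 2.5487 bits/symbol


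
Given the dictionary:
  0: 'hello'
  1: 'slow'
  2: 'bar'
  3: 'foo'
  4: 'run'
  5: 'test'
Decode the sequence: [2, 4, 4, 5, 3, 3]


Look up each index in the dictionary:
  2 -> 'bar'
  4 -> 'run'
  4 -> 'run'
  5 -> 'test'
  3 -> 'foo'
  3 -> 'foo'

Decoded: "bar run run test foo foo"


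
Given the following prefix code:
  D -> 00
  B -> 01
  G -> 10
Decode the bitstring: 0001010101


Decoding step by step:
Bits 00 -> D
Bits 01 -> B
Bits 01 -> B
Bits 01 -> B
Bits 01 -> B


Decoded message: DBBBB


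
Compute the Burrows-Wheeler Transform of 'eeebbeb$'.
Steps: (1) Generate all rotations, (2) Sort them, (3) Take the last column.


Rotations (sorted):
  0: $eeebbeb -> last char: b
  1: b$eeebbe -> last char: e
  2: bbeb$eee -> last char: e
  3: beb$eeeb -> last char: b
  4: eb$eeebb -> last char: b
  5: ebbeb$ee -> last char: e
  6: eebbeb$e -> last char: e
  7: eeebbeb$ -> last char: $


BWT = beebbee$


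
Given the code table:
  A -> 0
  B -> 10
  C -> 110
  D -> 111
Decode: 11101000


Decoding:
111 -> D
0 -> A
10 -> B
0 -> A
0 -> A


Result: DABAA


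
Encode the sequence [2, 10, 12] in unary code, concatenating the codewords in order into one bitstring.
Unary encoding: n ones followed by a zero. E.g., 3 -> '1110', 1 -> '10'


Encode each number as n ones followed by a terminating 0:
  2 -> 110 (3 bits)
  10 -> 11111111110 (11 bits)
  12 -> 1111111111110 (13 bits)
Total length = 3 + 11 + 13 = 27 bits.

Unary([2, 10, 12]) = 110111111111101111111111110 (27 bits)


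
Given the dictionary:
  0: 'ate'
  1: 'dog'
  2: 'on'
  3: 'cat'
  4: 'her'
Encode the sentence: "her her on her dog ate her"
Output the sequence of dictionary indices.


Look up each word in the dictionary:
  'her' -> 4
  'her' -> 4
  'on' -> 2
  'her' -> 4
  'dog' -> 1
  'ate' -> 0
  'her' -> 4

Encoded: [4, 4, 2, 4, 1, 0, 4]


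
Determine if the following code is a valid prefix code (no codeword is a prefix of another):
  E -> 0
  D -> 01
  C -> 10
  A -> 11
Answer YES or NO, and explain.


Checking each pair (does one codeword prefix another?):
  E='0' vs D='01': prefix -- VIOLATION

NO -- this is NOT a valid prefix code. E (0) is a prefix of D (01).


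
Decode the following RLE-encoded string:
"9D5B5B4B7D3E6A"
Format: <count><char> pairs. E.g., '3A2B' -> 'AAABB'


Expanding each <count><char> pair:
  9D -> 'DDDDDDDDD'
  5B -> 'BBBBB'
  5B -> 'BBBBB'
  4B -> 'BBBB'
  7D -> 'DDDDDDD'
  3E -> 'EEE'
  6A -> 'AAAAAA'

Decoded = DDDDDDDDDBBBBBBBBBBBBBBDDDDDDDEEEAAAAAA


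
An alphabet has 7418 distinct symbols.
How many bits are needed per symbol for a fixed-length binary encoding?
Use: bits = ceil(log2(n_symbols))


log2(7418) = 12.8568
Bracket: 2^12 = 4096 < 7418 <= 2^13 = 8192
So ceil(log2(7418)) = 13

bits = ceil(log2(7418)) = ceil(12.8568) = 13 bits


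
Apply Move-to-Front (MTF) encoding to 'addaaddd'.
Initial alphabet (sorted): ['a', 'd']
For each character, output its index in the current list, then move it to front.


MTF encoding:
'a': index 0 in ['a', 'd'] -> ['a', 'd']
'd': index 1 in ['a', 'd'] -> ['d', 'a']
'd': index 0 in ['d', 'a'] -> ['d', 'a']
'a': index 1 in ['d', 'a'] -> ['a', 'd']
'a': index 0 in ['a', 'd'] -> ['a', 'd']
'd': index 1 in ['a', 'd'] -> ['d', 'a']
'd': index 0 in ['d', 'a'] -> ['d', 'a']
'd': index 0 in ['d', 'a'] -> ['d', 'a']


Output: [0, 1, 0, 1, 0, 1, 0, 0]


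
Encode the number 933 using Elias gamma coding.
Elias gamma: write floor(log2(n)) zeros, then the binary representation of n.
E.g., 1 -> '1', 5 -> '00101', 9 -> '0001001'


num_bits = floor(log2(933)) + 1 = 10
leading_zeros = num_bits - 1 = 9
binary(933) = 1110100101

Elias gamma(933) = '000000000' + '1110100101' = 0000000001110100101 (19 bits)


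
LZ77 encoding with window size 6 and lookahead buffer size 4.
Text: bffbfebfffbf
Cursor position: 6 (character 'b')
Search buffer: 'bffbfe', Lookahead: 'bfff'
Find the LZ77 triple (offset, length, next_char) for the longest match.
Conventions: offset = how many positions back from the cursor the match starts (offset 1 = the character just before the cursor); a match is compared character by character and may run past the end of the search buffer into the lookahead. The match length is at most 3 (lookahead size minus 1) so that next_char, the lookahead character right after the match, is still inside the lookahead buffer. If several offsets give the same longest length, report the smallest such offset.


Try each offset into the search buffer:
  offset=1 (pos 5, char 'e'): match length 0
  offset=2 (pos 4, char 'f'): match length 0
  offset=3 (pos 3, char 'b'): match length 2
  offset=4 (pos 2, char 'f'): match length 0
  offset=5 (pos 1, char 'f'): match length 0
  offset=6 (pos 0, char 'b'): match length 3
Longest match has length 3 at offset 6.
next_char = character at position 6 + 3 = 9 -> 'f'

Best match: offset=6, length=3 (matching 'bff' starting at position 0)
LZ77 triple: (6, 3, 'f')


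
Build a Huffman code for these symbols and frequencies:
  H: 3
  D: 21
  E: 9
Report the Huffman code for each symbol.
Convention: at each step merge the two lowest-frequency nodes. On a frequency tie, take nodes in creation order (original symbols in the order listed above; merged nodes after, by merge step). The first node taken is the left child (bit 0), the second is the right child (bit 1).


Huffman tree construction:
Step 1: Merge H(3) + E(9) = 12
Step 2: Merge (H+E)(12) + D(21) = 33
Read each symbol's code off the tree from the root (left child = 0, right child = 1).

Codes:
  H: 00 (length 2)
  D: 1 (length 1)
  E: 01 (length 2)
Average code length: 45/33 = 1.3636 bits/symbol


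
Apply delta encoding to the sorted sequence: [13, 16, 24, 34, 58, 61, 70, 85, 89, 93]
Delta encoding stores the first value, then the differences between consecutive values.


First value: 13
Deltas:
  16 - 13 = 3
  24 - 16 = 8
  34 - 24 = 10
  58 - 34 = 24
  61 - 58 = 3
  70 - 61 = 9
  85 - 70 = 15
  89 - 85 = 4
  93 - 89 = 4


Delta encoded: [13, 3, 8, 10, 24, 3, 9, 15, 4, 4]


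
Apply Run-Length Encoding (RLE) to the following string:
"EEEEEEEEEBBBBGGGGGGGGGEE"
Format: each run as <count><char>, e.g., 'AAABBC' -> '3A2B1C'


Scanning runs left to right:
  i=0: run of 'E' x 9 -> '9E'
  i=9: run of 'B' x 4 -> '4B'
  i=13: run of 'G' x 9 -> '9G'
  i=22: run of 'E' x 2 -> '2E'

RLE = 9E4B9G2E


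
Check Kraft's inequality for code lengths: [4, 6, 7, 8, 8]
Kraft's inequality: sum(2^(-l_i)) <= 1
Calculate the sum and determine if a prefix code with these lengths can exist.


Sum = 2^(-4) + 2^(-6) + 2^(-7) + 2^(-8) + 2^(-8)
    = 0.0625 + 0.015625 + 0.0078125 + 0.00390625 + 0.00390625
    = 24/256 = 0.09375
Since 0.09375 <= 1, Kraft's inequality IS satisfied.
A prefix code with these lengths CAN exist.

Kraft sum = 0.09375. Satisfied.


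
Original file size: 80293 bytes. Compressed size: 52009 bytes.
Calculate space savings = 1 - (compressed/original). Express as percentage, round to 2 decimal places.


ratio = compressed/original = 52009/80293 = 0.64774
savings = 1 - ratio = 1 - 0.64774 = 0.35226
as a percentage: 0.35226 * 100 = 35.23%

Space savings = 1 - 52009/80293 = 35.23%


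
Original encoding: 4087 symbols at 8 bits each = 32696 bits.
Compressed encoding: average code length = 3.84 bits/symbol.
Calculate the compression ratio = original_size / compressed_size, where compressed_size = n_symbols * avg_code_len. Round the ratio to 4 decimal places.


original_size = n_symbols * orig_bits = 4087 * 8 = 32696 bits
compressed_size = n_symbols * avg_code_len = 4087 * 3.84 = 15694.08 bits
ratio = original_size / compressed_size = 32696 / 15694.08 = 2.0833

Compression ratio = 2.0833


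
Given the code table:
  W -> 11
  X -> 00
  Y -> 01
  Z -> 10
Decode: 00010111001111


Decoding:
00 -> X
01 -> Y
01 -> Y
11 -> W
00 -> X
11 -> W
11 -> W


Result: XYYWXWW


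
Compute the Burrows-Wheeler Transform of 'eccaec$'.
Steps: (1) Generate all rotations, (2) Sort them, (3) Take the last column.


Rotations (sorted):
  0: $eccaec -> last char: c
  1: aec$ecc -> last char: c
  2: c$eccae -> last char: e
  3: caec$ec -> last char: c
  4: ccaec$e -> last char: e
  5: ec$ecca -> last char: a
  6: eccaec$ -> last char: $


BWT = ccecea$


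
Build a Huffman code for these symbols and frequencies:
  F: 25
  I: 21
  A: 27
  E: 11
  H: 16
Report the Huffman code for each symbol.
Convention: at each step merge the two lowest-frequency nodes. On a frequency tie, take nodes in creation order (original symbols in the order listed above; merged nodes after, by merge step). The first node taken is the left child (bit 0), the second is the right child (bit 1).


Huffman tree construction:
Step 1: Merge E(11) + H(16) = 27
Step 2: Merge I(21) + F(25) = 46
Step 3: Merge A(27) + (E+H)(27) = 54
Step 4: Merge (I+F)(46) + (A+(E+H))(54) = 100
Read each symbol's code off the tree from the root (left child = 0, right child = 1).

Codes:
  F: 01 (length 2)
  I: 00 (length 2)
  A: 10 (length 2)
  E: 110 (length 3)
  H: 111 (length 3)
Average code length: 227/100 = 2.2700 bits/symbol
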